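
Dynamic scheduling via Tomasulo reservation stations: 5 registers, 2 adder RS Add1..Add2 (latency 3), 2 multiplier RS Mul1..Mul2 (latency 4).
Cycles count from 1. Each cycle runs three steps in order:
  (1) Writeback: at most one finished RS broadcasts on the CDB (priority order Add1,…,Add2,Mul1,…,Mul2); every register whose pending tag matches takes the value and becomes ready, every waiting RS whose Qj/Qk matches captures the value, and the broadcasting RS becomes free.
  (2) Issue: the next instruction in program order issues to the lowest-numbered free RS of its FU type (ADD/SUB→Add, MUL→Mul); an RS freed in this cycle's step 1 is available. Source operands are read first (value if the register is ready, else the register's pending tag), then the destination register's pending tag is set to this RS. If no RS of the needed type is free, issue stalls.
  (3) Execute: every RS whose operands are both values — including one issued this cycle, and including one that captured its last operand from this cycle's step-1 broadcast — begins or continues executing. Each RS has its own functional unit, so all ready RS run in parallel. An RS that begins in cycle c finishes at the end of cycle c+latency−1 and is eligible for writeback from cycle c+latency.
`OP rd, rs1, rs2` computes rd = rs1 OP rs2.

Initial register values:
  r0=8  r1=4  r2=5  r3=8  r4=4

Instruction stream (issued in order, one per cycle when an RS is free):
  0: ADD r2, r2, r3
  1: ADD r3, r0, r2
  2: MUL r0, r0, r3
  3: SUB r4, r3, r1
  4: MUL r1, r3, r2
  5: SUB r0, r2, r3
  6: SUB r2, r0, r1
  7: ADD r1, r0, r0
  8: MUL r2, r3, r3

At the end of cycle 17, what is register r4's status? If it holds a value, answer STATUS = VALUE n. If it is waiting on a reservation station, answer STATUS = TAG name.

STATUS = VALUE 17

  c1: issue ADD r2<-Add1  regs: r0:8,r1:4,r2:Add1,r3:8,r4:4
  c2: issue ADD r3<-Add2  regs: r0:8,r1:4,r2:Add1,r3:Add2,r4:4
  c3: issue MUL r0<-Mul1  regs: r0:Mul1,r1:4,r2:Add1,r3:Add2,r4:4
  c4: CDB Add1=13; issue SUB r4<-Add1  regs: r0:Mul1,r1:4,r2:13,r3:Add2,r4:Add1
  c5: issue MUL r1<-Mul2  regs: r0:Mul1,r1:Mul2,r2:13,r3:Add2,r4:Add1
  c6: stall  regs: r0:Mul1,r1:Mul2,r2:13,r3:Add2,r4:Add1
  c7: CDB Add2=21; issue SUB r0<-Add2  regs: r0:Add2,r1:Mul2,r2:13,r3:21,r4:Add1
  c8: stall  regs: r0:Add2,r1:Mul2,r2:13,r3:21,r4:Add1
  c9: stall  regs: r0:Add2,r1:Mul2,r2:13,r3:21,r4:Add1
  c10: CDB Add1=17; issue SUB r2<-Add1  regs: r0:Add2,r1:Mul2,r2:Add1,r3:21,r4:17
  c11: CDB Add2=-8; issue ADD r1<-Add2  regs: r0:-8,r1:Add2,r2:Add1,r3:21,r4:17
  c12: CDB Mul1=168; issue MUL r2<-Mul1  regs: r0:-8,r1:Add2,r2:Mul1,r3:21,r4:17
  c13: CDB Mul2=273  regs: r0:-8,r1:Add2,r2:Mul1,r3:21,r4:17
  c14: CDB Add2=-16  regs: r0:-8,r1:-16,r2:Mul1,r3:21,r4:17
  c15: -  regs: r0:-8,r1:-16,r2:Mul1,r3:21,r4:17
  c16: CDB Add1=-281  regs: r0:-8,r1:-16,r2:Mul1,r3:21,r4:17
  c17: CDB Mul1=441  regs: r0:-8,r1:-16,r2:441,r3:21,r4:17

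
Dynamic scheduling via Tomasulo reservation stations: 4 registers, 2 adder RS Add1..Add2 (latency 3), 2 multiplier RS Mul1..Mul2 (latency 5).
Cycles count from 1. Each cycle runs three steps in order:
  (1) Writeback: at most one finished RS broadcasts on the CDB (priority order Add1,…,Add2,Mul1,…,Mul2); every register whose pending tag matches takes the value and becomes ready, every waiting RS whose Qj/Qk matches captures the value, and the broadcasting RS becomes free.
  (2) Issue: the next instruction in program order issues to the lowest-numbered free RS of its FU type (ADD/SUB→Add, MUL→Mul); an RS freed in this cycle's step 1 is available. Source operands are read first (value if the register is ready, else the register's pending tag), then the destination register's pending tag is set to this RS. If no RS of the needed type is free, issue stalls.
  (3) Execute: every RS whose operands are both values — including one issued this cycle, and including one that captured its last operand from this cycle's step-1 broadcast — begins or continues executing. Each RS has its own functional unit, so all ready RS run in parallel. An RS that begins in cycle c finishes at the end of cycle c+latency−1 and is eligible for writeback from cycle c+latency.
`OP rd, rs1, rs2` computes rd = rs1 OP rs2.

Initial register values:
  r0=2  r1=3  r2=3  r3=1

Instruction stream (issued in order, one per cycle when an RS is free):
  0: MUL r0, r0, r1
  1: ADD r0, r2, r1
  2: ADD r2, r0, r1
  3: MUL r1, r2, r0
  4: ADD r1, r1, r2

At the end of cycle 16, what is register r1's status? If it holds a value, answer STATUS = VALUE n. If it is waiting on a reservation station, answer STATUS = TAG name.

STATUS = VALUE 63

  c1: issue MUL r0<-Mul1  regs: r0:Mul1,r1:3,r2:3,r3:1
  c2: issue ADD r0<-Add1  regs: r0:Add1,r1:3,r2:3,r3:1
  c3: issue ADD r2<-Add2  regs: r0:Add1,r1:3,r2:Add2,r3:1
  c4: issue MUL r1<-Mul2  regs: r0:Add1,r1:Mul2,r2:Add2,r3:1
  c5: CDB Add1=6; issue ADD r1<-Add1  regs: r0:6,r1:Add1,r2:Add2,r3:1
  c6: CDB Mul1=6  regs: r0:6,r1:Add1,r2:Add2,r3:1
  c7: -  regs: r0:6,r1:Add1,r2:Add2,r3:1
  c8: CDB Add2=9  regs: r0:6,r1:Add1,r2:9,r3:1
  c9: -  regs: r0:6,r1:Add1,r2:9,r3:1
  c10: -  regs: r0:6,r1:Add1,r2:9,r3:1
  c11: -  regs: r0:6,r1:Add1,r2:9,r3:1
  c12: -  regs: r0:6,r1:Add1,r2:9,r3:1
  c13: CDB Mul2=54  regs: r0:6,r1:Add1,r2:9,r3:1
  c14: -  regs: r0:6,r1:Add1,r2:9,r3:1
  c15: -  regs: r0:6,r1:Add1,r2:9,r3:1
  c16: CDB Add1=63  regs: r0:6,r1:63,r2:9,r3:1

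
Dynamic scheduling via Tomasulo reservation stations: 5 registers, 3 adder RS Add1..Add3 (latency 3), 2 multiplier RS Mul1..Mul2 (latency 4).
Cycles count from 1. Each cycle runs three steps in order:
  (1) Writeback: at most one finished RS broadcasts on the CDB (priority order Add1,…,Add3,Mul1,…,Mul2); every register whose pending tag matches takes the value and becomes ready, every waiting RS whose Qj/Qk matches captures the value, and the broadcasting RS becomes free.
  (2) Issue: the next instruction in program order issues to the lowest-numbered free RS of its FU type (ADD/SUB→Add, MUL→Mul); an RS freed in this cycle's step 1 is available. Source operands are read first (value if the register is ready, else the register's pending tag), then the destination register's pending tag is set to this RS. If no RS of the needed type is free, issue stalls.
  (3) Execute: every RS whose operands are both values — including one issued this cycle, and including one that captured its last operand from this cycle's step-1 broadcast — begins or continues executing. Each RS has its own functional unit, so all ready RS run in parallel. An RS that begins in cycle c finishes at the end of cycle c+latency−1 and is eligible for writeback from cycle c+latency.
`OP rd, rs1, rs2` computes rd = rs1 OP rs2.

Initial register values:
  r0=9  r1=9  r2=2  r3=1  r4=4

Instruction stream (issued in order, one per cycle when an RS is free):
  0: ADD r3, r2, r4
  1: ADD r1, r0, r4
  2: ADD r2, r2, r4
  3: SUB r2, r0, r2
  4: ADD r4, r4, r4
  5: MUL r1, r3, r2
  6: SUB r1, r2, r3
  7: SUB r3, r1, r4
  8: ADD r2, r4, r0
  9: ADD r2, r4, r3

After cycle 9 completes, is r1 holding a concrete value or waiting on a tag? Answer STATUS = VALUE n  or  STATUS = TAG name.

STATUS = TAG Add3

c1: issue ADD r3<-Add1 | r0:9,r1:9,r2:2,r3:Add1,r4:4
c2: issue ADD r1<-Add2 | r0:9,r1:Add2,r2:2,r3:Add1,r4:4
c3: issue ADD r2<-Add3 | r0:9,r1:Add2,r2:Add3,r3:Add1,r4:4
c4: CDB Add1=6; issue SUB r2<-Add1 | r0:9,r1:Add2,r2:Add1,r3:6,r4:4
c5: CDB Add2=13; issue ADD r4<-Add2 | r0:9,r1:13,r2:Add1,r3:6,r4:Add2
c6: CDB Add3=6; issue MUL r1<-Mul1 | r0:9,r1:Mul1,r2:Add1,r3:6,r4:Add2
c7: issue SUB r1<-Add3 | r0:9,r1:Add3,r2:Add1,r3:6,r4:Add2
c8: CDB Add2=8; issue SUB r3<-Add2 | r0:9,r1:Add3,r2:Add1,r3:Add2,r4:8
c9: CDB Add1=3; issue ADD r2<-Add1 | r0:9,r1:Add3,r2:Add1,r3:Add2,r4:8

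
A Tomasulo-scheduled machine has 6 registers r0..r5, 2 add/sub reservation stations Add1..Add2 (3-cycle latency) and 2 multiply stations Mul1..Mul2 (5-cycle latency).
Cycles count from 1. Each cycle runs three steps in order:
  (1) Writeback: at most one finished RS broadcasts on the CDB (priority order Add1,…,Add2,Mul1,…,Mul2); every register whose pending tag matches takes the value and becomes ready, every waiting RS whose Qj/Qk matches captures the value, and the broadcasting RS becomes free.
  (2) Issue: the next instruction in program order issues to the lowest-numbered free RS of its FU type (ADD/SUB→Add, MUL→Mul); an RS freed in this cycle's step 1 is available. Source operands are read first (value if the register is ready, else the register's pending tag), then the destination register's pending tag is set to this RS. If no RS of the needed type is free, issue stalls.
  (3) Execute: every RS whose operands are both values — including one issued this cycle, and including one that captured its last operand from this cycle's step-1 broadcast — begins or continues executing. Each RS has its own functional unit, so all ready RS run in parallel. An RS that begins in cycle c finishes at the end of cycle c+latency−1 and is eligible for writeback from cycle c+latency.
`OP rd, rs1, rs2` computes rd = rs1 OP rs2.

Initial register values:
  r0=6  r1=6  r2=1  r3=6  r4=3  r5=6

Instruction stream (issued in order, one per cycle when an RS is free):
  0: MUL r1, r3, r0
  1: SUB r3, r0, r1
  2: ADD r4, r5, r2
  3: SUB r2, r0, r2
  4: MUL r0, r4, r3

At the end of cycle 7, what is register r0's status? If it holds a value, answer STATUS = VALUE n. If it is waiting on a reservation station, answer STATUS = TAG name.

cycle 1: issue MUL r1<-Mul1 // r0:6,r1:Mul1,r2:1,r3:6,r4:3,r5:6
cycle 2: issue SUB r3<-Add1 // r0:6,r1:Mul1,r2:1,r3:Add1,r4:3,r5:6
cycle 3: issue ADD r4<-Add2 // r0:6,r1:Mul1,r2:1,r3:Add1,r4:Add2,r5:6
cycle 4: stall // r0:6,r1:Mul1,r2:1,r3:Add1,r4:Add2,r5:6
cycle 5: stall // r0:6,r1:Mul1,r2:1,r3:Add1,r4:Add2,r5:6
cycle 6: CDB Add2=7; issue SUB r2<-Add2 // r0:6,r1:Mul1,r2:Add2,r3:Add1,r4:7,r5:6
cycle 7: CDB Mul1=36; issue MUL r0<-Mul1 // r0:Mul1,r1:36,r2:Add2,r3:Add1,r4:7,r5:6

STATUS = TAG Mul1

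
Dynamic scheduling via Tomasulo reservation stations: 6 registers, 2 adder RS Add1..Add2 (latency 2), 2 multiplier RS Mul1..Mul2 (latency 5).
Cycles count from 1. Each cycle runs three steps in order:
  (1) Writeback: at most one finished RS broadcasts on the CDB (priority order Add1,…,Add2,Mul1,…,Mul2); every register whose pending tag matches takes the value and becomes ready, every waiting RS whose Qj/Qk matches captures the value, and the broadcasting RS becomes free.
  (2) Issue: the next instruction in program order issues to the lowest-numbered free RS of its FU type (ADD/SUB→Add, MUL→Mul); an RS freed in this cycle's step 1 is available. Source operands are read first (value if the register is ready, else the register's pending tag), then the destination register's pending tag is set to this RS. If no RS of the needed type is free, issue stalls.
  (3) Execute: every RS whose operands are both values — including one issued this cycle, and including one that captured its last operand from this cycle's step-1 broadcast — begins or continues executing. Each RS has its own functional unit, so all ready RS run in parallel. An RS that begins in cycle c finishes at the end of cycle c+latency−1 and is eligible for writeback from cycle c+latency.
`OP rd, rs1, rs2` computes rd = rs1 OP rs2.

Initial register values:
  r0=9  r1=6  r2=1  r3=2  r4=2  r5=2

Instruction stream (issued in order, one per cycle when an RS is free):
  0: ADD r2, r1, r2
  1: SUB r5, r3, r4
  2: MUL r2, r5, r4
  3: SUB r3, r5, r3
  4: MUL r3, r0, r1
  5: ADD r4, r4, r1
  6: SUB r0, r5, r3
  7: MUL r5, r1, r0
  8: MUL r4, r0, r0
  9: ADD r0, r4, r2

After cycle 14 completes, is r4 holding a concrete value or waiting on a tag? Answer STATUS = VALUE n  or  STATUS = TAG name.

  c1: issue ADD r2<-Add1  regs: r0:9,r1:6,r2:Add1,r3:2,r4:2,r5:2
  c2: issue SUB r5<-Add2  regs: r0:9,r1:6,r2:Add1,r3:2,r4:2,r5:Add2
  c3: CDB Add1=7; issue MUL r2<-Mul1  regs: r0:9,r1:6,r2:Mul1,r3:2,r4:2,r5:Add2
  c4: CDB Add2=0; issue SUB r3<-Add1  regs: r0:9,r1:6,r2:Mul1,r3:Add1,r4:2,r5:0
  c5: issue MUL r3<-Mul2  regs: r0:9,r1:6,r2:Mul1,r3:Mul2,r4:2,r5:0
  c6: CDB Add1=-2; issue ADD r4<-Add1  regs: r0:9,r1:6,r2:Mul1,r3:Mul2,r4:Add1,r5:0
  c7: issue SUB r0<-Add2  regs: r0:Add2,r1:6,r2:Mul1,r3:Mul2,r4:Add1,r5:0
  c8: CDB Add1=8; stall  regs: r0:Add2,r1:6,r2:Mul1,r3:Mul2,r4:8,r5:0
  c9: CDB Mul1=0; issue MUL r5<-Mul1  regs: r0:Add2,r1:6,r2:0,r3:Mul2,r4:8,r5:Mul1
  c10: CDB Mul2=54; issue MUL r4<-Mul2  regs: r0:Add2,r1:6,r2:0,r3:54,r4:Mul2,r5:Mul1
  c11: issue ADD r0<-Add1  regs: r0:Add1,r1:6,r2:0,r3:54,r4:Mul2,r5:Mul1
  c12: CDB Add2=-54  regs: r0:Add1,r1:6,r2:0,r3:54,r4:Mul2,r5:Mul1
  c13: -  regs: r0:Add1,r1:6,r2:0,r3:54,r4:Mul2,r5:Mul1
  c14: -  regs: r0:Add1,r1:6,r2:0,r3:54,r4:Mul2,r5:Mul1

STATUS = TAG Mul2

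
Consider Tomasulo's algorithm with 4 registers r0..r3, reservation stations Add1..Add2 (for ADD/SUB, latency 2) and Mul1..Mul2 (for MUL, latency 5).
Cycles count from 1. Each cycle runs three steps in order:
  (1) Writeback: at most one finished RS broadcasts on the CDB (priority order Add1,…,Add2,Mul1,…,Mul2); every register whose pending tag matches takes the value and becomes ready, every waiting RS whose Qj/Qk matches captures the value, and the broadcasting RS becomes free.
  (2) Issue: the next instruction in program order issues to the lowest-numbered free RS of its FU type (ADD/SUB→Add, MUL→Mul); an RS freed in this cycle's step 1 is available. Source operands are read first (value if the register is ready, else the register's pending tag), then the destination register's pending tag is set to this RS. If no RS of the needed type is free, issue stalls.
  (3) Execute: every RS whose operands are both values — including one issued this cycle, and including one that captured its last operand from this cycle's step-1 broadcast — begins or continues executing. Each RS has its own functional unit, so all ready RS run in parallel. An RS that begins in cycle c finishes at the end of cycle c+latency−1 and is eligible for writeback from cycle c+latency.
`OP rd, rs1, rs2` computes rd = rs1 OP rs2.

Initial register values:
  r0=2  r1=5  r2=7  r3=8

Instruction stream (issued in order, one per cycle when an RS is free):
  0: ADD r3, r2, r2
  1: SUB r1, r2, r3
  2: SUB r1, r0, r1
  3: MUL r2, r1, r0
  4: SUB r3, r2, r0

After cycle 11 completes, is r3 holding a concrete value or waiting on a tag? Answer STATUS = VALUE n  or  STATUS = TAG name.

  c1: issue ADD r3<-Add1  regs: r0:2,r1:5,r2:7,r3:Add1
  c2: issue SUB r1<-Add2  regs: r0:2,r1:Add2,r2:7,r3:Add1
  c3: CDB Add1=14; issue SUB r1<-Add1  regs: r0:2,r1:Add1,r2:7,r3:14
  c4: issue MUL r2<-Mul1  regs: r0:2,r1:Add1,r2:Mul1,r3:14
  c5: CDB Add2=-7; issue SUB r3<-Add2  regs: r0:2,r1:Add1,r2:Mul1,r3:Add2
  c6: -  regs: r0:2,r1:Add1,r2:Mul1,r3:Add2
  c7: CDB Add1=9  regs: r0:2,r1:9,r2:Mul1,r3:Add2
  c8: -  regs: r0:2,r1:9,r2:Mul1,r3:Add2
  c9: -  regs: r0:2,r1:9,r2:Mul1,r3:Add2
  c10: -  regs: r0:2,r1:9,r2:Mul1,r3:Add2
  c11: -  regs: r0:2,r1:9,r2:Mul1,r3:Add2

STATUS = TAG Add2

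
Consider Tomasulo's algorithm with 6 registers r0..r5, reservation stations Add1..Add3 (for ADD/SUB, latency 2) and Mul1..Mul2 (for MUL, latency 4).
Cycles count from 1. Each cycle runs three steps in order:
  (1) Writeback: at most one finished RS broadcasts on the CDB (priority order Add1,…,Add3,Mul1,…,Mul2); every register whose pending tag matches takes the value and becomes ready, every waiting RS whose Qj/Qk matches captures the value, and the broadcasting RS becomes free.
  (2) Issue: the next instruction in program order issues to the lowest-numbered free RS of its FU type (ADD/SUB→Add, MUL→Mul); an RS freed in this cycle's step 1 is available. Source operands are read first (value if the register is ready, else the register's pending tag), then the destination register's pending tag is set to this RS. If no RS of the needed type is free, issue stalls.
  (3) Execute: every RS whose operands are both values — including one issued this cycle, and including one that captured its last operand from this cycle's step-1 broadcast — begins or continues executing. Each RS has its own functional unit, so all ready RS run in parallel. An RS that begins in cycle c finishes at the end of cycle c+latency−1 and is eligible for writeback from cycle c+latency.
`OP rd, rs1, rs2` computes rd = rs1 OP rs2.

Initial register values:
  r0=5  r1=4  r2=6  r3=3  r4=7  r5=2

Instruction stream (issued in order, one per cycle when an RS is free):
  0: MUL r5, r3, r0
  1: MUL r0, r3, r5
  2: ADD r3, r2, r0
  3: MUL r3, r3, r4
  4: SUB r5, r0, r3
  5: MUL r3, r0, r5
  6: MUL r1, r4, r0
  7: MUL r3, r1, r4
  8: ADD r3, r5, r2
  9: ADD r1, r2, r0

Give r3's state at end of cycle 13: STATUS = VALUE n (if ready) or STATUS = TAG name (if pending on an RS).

STATUS = TAG Mul2

cycle 1: issue MUL r5<-Mul1 // r0:5,r1:4,r2:6,r3:3,r4:7,r5:Mul1
cycle 2: issue MUL r0<-Mul2 // r0:Mul2,r1:4,r2:6,r3:3,r4:7,r5:Mul1
cycle 3: issue ADD r3<-Add1 // r0:Mul2,r1:4,r2:6,r3:Add1,r4:7,r5:Mul1
cycle 4: stall // r0:Mul2,r1:4,r2:6,r3:Add1,r4:7,r5:Mul1
cycle 5: CDB Mul1=15; issue MUL r3<-Mul1 // r0:Mul2,r1:4,r2:6,r3:Mul1,r4:7,r5:15
cycle 6: issue SUB r5<-Add2 // r0:Mul2,r1:4,r2:6,r3:Mul1,r4:7,r5:Add2
cycle 7: stall // r0:Mul2,r1:4,r2:6,r3:Mul1,r4:7,r5:Add2
cycle 8: stall // r0:Mul2,r1:4,r2:6,r3:Mul1,r4:7,r5:Add2
cycle 9: CDB Mul2=45; issue MUL r3<-Mul2 // r0:45,r1:4,r2:6,r3:Mul2,r4:7,r5:Add2
cycle 10: stall // r0:45,r1:4,r2:6,r3:Mul2,r4:7,r5:Add2
cycle 11: CDB Add1=51; stall // r0:45,r1:4,r2:6,r3:Mul2,r4:7,r5:Add2
cycle 12: stall // r0:45,r1:4,r2:6,r3:Mul2,r4:7,r5:Add2
cycle 13: stall // r0:45,r1:4,r2:6,r3:Mul2,r4:7,r5:Add2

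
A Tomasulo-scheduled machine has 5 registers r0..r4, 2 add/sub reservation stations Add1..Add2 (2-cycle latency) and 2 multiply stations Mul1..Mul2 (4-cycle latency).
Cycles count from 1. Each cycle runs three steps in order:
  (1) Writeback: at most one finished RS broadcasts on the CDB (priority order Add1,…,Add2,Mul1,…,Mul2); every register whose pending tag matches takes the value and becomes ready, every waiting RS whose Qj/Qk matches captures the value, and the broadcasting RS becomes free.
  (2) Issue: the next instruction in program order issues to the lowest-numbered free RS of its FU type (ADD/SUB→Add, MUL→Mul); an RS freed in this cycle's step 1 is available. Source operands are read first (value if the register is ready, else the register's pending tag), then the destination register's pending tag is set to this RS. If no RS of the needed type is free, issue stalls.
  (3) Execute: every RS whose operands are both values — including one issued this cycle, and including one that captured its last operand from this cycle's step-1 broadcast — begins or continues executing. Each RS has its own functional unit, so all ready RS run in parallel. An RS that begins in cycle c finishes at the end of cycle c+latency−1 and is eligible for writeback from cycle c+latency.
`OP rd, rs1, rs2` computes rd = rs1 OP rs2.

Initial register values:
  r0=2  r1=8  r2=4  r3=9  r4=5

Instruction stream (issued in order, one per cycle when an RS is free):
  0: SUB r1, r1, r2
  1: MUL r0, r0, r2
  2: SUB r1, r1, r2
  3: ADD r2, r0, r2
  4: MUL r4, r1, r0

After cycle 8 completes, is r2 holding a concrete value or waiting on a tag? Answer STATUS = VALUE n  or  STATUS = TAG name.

c1: issue SUB r1<-Add1 | r0:2,r1:Add1,r2:4,r3:9,r4:5
c2: issue MUL r0<-Mul1 | r0:Mul1,r1:Add1,r2:4,r3:9,r4:5
c3: CDB Add1=4; issue SUB r1<-Add1 | r0:Mul1,r1:Add1,r2:4,r3:9,r4:5
c4: issue ADD r2<-Add2 | r0:Mul1,r1:Add1,r2:Add2,r3:9,r4:5
c5: CDB Add1=0; issue MUL r4<-Mul2 | r0:Mul1,r1:0,r2:Add2,r3:9,r4:Mul2
c6: CDB Mul1=8 | r0:8,r1:0,r2:Add2,r3:9,r4:Mul2
c7: - | r0:8,r1:0,r2:Add2,r3:9,r4:Mul2
c8: CDB Add2=12 | r0:8,r1:0,r2:12,r3:9,r4:Mul2

STATUS = VALUE 12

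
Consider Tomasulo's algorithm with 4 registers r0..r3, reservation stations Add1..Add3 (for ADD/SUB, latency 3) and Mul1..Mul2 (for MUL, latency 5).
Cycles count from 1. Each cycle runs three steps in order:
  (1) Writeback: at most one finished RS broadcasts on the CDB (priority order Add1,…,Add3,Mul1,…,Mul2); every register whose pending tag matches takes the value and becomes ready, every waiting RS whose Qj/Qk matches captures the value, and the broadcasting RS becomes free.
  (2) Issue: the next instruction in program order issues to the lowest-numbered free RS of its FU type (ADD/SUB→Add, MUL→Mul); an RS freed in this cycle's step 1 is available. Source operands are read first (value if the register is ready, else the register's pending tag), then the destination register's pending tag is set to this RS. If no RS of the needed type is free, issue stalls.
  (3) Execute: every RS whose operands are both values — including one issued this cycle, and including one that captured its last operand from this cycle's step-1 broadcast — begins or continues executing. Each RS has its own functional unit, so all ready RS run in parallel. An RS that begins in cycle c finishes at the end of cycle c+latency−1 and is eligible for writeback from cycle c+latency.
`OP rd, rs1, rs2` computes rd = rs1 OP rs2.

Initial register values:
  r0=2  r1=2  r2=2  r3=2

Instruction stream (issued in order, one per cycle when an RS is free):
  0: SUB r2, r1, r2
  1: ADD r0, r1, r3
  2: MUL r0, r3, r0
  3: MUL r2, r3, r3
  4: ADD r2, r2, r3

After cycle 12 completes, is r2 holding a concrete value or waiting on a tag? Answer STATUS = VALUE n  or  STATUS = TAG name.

  c1: issue SUB r2<-Add1  regs: r0:2,r1:2,r2:Add1,r3:2
  c2: issue ADD r0<-Add2  regs: r0:Add2,r1:2,r2:Add1,r3:2
  c3: issue MUL r0<-Mul1  regs: r0:Mul1,r1:2,r2:Add1,r3:2
  c4: CDB Add1=0; issue MUL r2<-Mul2  regs: r0:Mul1,r1:2,r2:Mul2,r3:2
  c5: CDB Add2=4; issue ADD r2<-Add1  regs: r0:Mul1,r1:2,r2:Add1,r3:2
  c6: -  regs: r0:Mul1,r1:2,r2:Add1,r3:2
  c7: -  regs: r0:Mul1,r1:2,r2:Add1,r3:2
  c8: -  regs: r0:Mul1,r1:2,r2:Add1,r3:2
  c9: CDB Mul2=4  regs: r0:Mul1,r1:2,r2:Add1,r3:2
  c10: CDB Mul1=8  regs: r0:8,r1:2,r2:Add1,r3:2
  c11: -  regs: r0:8,r1:2,r2:Add1,r3:2
  c12: CDB Add1=6  regs: r0:8,r1:2,r2:6,r3:2

STATUS = VALUE 6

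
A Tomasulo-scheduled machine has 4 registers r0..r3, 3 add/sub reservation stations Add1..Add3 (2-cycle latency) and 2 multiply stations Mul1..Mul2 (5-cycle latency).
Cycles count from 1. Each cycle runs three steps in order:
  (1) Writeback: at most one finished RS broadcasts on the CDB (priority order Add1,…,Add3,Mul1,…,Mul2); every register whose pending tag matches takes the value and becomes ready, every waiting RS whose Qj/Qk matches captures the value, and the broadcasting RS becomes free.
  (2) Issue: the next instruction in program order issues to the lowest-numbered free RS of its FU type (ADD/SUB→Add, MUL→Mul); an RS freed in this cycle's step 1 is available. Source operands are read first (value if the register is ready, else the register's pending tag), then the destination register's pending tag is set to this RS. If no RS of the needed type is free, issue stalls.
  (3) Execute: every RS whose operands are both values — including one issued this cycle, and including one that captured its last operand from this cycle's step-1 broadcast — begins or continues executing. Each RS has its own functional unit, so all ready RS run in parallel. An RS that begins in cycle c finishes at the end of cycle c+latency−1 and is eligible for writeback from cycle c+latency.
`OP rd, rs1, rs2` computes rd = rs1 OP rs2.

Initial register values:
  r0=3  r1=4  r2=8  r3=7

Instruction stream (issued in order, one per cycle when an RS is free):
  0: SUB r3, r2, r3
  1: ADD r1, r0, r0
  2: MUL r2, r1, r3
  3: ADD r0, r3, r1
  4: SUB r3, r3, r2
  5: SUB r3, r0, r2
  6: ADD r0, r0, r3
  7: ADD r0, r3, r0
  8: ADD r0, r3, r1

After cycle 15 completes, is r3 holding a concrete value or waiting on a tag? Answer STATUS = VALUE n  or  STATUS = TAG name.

  c1: issue SUB r3<-Add1  regs: r0:3,r1:4,r2:8,r3:Add1
  c2: issue ADD r1<-Add2  regs: r0:3,r1:Add2,r2:8,r3:Add1
  c3: CDB Add1=1; issue MUL r2<-Mul1  regs: r0:3,r1:Add2,r2:Mul1,r3:1
  c4: CDB Add2=6; issue ADD r0<-Add1  regs: r0:Add1,r1:6,r2:Mul1,r3:1
  c5: issue SUB r3<-Add2  regs: r0:Add1,r1:6,r2:Mul1,r3:Add2
  c6: CDB Add1=7; issue SUB r3<-Add1  regs: r0:7,r1:6,r2:Mul1,r3:Add1
  c7: issue ADD r0<-Add3  regs: r0:Add3,r1:6,r2:Mul1,r3:Add1
  c8: stall  regs: r0:Add3,r1:6,r2:Mul1,r3:Add1
  c9: CDB Mul1=6; stall  regs: r0:Add3,r1:6,r2:6,r3:Add1
  c10: stall  regs: r0:Add3,r1:6,r2:6,r3:Add1
  c11: CDB Add1=1; issue ADD r0<-Add1  regs: r0:Add1,r1:6,r2:6,r3:1
  c12: CDB Add2=-5; issue ADD r0<-Add2  regs: r0:Add2,r1:6,r2:6,r3:1
  c13: CDB Add3=8  regs: r0:Add2,r1:6,r2:6,r3:1
  c14: CDB Add2=7  regs: r0:7,r1:6,r2:6,r3:1
  c15: CDB Add1=9  regs: r0:7,r1:6,r2:6,r3:1

STATUS = VALUE 1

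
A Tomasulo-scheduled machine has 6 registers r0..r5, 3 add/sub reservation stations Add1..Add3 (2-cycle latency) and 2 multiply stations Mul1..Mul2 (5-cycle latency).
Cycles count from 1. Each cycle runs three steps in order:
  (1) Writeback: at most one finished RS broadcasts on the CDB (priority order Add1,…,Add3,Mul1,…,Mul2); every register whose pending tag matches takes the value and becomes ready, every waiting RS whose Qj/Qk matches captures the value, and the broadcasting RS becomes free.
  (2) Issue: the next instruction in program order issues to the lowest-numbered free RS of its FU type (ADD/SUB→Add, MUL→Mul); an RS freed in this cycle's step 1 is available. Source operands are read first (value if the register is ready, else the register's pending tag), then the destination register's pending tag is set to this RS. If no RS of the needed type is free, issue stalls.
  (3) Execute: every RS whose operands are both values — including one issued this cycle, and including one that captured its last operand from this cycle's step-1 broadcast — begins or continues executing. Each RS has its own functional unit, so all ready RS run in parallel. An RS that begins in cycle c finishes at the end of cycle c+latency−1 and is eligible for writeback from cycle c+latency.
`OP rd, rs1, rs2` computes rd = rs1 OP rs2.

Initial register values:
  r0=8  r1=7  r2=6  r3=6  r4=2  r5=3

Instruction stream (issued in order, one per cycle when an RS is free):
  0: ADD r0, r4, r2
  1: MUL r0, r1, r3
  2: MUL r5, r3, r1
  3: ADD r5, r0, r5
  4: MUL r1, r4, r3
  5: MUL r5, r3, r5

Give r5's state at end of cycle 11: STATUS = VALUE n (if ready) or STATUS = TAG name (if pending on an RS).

c1: issue ADD r0<-Add1 | r0:Add1,r1:7,r2:6,r3:6,r4:2,r5:3
c2: issue MUL r0<-Mul1 | r0:Mul1,r1:7,r2:6,r3:6,r4:2,r5:3
c3: CDB Add1=8; issue MUL r5<-Mul2 | r0:Mul1,r1:7,r2:6,r3:6,r4:2,r5:Mul2
c4: issue ADD r5<-Add1 | r0:Mul1,r1:7,r2:6,r3:6,r4:2,r5:Add1
c5: stall | r0:Mul1,r1:7,r2:6,r3:6,r4:2,r5:Add1
c6: stall | r0:Mul1,r1:7,r2:6,r3:6,r4:2,r5:Add1
c7: CDB Mul1=42; issue MUL r1<-Mul1 | r0:42,r1:Mul1,r2:6,r3:6,r4:2,r5:Add1
c8: CDB Mul2=42; issue MUL r5<-Mul2 | r0:42,r1:Mul1,r2:6,r3:6,r4:2,r5:Mul2
c9: - | r0:42,r1:Mul1,r2:6,r3:6,r4:2,r5:Mul2
c10: CDB Add1=84 | r0:42,r1:Mul1,r2:6,r3:6,r4:2,r5:Mul2
c11: - | r0:42,r1:Mul1,r2:6,r3:6,r4:2,r5:Mul2

STATUS = TAG Mul2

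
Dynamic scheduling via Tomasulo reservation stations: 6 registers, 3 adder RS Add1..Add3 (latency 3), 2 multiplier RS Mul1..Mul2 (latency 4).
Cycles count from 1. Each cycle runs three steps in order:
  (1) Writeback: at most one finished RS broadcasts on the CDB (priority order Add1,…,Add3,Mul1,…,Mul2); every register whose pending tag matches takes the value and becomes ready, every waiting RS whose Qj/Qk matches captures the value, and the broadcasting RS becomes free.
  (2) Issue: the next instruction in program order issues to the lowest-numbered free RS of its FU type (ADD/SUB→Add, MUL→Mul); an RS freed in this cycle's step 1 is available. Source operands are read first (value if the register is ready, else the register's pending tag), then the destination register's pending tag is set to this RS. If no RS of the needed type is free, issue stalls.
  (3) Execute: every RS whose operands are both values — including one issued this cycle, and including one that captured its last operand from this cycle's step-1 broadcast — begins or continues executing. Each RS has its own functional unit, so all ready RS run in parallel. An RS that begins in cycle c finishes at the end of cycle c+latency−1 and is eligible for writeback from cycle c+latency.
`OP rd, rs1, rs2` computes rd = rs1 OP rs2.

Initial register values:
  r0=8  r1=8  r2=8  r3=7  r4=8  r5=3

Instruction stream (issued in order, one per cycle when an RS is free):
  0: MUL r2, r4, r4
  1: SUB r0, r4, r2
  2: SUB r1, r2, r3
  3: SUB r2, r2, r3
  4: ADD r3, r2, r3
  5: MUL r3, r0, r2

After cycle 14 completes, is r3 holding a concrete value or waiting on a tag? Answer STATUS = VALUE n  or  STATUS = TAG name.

cycle 1: issue MUL r2<-Mul1 // r0:8,r1:8,r2:Mul1,r3:7,r4:8,r5:3
cycle 2: issue SUB r0<-Add1 // r0:Add1,r1:8,r2:Mul1,r3:7,r4:8,r5:3
cycle 3: issue SUB r1<-Add2 // r0:Add1,r1:Add2,r2:Mul1,r3:7,r4:8,r5:3
cycle 4: issue SUB r2<-Add3 // r0:Add1,r1:Add2,r2:Add3,r3:7,r4:8,r5:3
cycle 5: CDB Mul1=64; stall // r0:Add1,r1:Add2,r2:Add3,r3:7,r4:8,r5:3
cycle 6: stall // r0:Add1,r1:Add2,r2:Add3,r3:7,r4:8,r5:3
cycle 7: stall // r0:Add1,r1:Add2,r2:Add3,r3:7,r4:8,r5:3
cycle 8: CDB Add1=-56; issue ADD r3<-Add1 // r0:-56,r1:Add2,r2:Add3,r3:Add1,r4:8,r5:3
cycle 9: CDB Add2=57; issue MUL r3<-Mul1 // r0:-56,r1:57,r2:Add3,r3:Mul1,r4:8,r5:3
cycle 10: CDB Add3=57 // r0:-56,r1:57,r2:57,r3:Mul1,r4:8,r5:3
cycle 11: - // r0:-56,r1:57,r2:57,r3:Mul1,r4:8,r5:3
cycle 12: - // r0:-56,r1:57,r2:57,r3:Mul1,r4:8,r5:3
cycle 13: CDB Add1=64 // r0:-56,r1:57,r2:57,r3:Mul1,r4:8,r5:3
cycle 14: CDB Mul1=-3192 // r0:-56,r1:57,r2:57,r3:-3192,r4:8,r5:3

STATUS = VALUE -3192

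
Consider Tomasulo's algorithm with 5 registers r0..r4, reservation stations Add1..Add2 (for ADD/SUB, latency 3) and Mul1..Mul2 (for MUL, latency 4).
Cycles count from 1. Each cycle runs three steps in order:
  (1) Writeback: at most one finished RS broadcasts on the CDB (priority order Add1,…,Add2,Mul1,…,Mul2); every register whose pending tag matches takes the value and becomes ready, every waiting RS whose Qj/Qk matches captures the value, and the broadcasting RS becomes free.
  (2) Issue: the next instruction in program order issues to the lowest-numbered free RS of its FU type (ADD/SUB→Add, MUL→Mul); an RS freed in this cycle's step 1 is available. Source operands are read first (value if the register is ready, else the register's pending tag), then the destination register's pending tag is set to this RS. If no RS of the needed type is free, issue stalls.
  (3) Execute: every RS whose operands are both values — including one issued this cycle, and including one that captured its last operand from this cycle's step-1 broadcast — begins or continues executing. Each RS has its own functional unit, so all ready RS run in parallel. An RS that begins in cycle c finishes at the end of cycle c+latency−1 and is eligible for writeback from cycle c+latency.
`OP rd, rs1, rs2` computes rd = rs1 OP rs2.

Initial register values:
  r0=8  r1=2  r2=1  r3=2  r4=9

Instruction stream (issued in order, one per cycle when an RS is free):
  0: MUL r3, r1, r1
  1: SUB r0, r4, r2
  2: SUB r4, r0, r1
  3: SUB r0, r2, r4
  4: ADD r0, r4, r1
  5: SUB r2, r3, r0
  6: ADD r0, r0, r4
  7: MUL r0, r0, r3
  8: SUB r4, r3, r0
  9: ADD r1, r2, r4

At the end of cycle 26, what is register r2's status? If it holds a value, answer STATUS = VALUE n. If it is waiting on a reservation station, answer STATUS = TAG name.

STATUS = VALUE -4

  c1: issue MUL r3<-Mul1  regs: r0:8,r1:2,r2:1,r3:Mul1,r4:9
  c2: issue SUB r0<-Add1  regs: r0:Add1,r1:2,r2:1,r3:Mul1,r4:9
  c3: issue SUB r4<-Add2  regs: r0:Add1,r1:2,r2:1,r3:Mul1,r4:Add2
  c4: stall  regs: r0:Add1,r1:2,r2:1,r3:Mul1,r4:Add2
  c5: CDB Add1=8; issue SUB r0<-Add1  regs: r0:Add1,r1:2,r2:1,r3:Mul1,r4:Add2
  c6: CDB Mul1=4; stall  regs: r0:Add1,r1:2,r2:1,r3:4,r4:Add2
  c7: stall  regs: r0:Add1,r1:2,r2:1,r3:4,r4:Add2
  c8: CDB Add2=6; issue ADD r0<-Add2  regs: r0:Add2,r1:2,r2:1,r3:4,r4:6
  c9: stall  regs: r0:Add2,r1:2,r2:1,r3:4,r4:6
  c10: stall  regs: r0:Add2,r1:2,r2:1,r3:4,r4:6
  c11: CDB Add1=-5; issue SUB r2<-Add1  regs: r0:Add2,r1:2,r2:Add1,r3:4,r4:6
  c12: CDB Add2=8; issue ADD r0<-Add2  regs: r0:Add2,r1:2,r2:Add1,r3:4,r4:6
  c13: issue MUL r0<-Mul1  regs: r0:Mul1,r1:2,r2:Add1,r3:4,r4:6
  c14: stall  regs: r0:Mul1,r1:2,r2:Add1,r3:4,r4:6
  c15: CDB Add1=-4; issue SUB r4<-Add1  regs: r0:Mul1,r1:2,r2:-4,r3:4,r4:Add1
  c16: CDB Add2=14; issue ADD r1<-Add2  regs: r0:Mul1,r1:Add2,r2:-4,r3:4,r4:Add1
  c17: -  regs: r0:Mul1,r1:Add2,r2:-4,r3:4,r4:Add1
  c18: -  regs: r0:Mul1,r1:Add2,r2:-4,r3:4,r4:Add1
  c19: -  regs: r0:Mul1,r1:Add2,r2:-4,r3:4,r4:Add1
  c20: CDB Mul1=56  regs: r0:56,r1:Add2,r2:-4,r3:4,r4:Add1
  c21: -  regs: r0:56,r1:Add2,r2:-4,r3:4,r4:Add1
  c22: -  regs: r0:56,r1:Add2,r2:-4,r3:4,r4:Add1
  c23: CDB Add1=-52  regs: r0:56,r1:Add2,r2:-4,r3:4,r4:-52
  c24: -  regs: r0:56,r1:Add2,r2:-4,r3:4,r4:-52
  c25: -  regs: r0:56,r1:Add2,r2:-4,r3:4,r4:-52
  c26: CDB Add2=-56  regs: r0:56,r1:-56,r2:-4,r3:4,r4:-52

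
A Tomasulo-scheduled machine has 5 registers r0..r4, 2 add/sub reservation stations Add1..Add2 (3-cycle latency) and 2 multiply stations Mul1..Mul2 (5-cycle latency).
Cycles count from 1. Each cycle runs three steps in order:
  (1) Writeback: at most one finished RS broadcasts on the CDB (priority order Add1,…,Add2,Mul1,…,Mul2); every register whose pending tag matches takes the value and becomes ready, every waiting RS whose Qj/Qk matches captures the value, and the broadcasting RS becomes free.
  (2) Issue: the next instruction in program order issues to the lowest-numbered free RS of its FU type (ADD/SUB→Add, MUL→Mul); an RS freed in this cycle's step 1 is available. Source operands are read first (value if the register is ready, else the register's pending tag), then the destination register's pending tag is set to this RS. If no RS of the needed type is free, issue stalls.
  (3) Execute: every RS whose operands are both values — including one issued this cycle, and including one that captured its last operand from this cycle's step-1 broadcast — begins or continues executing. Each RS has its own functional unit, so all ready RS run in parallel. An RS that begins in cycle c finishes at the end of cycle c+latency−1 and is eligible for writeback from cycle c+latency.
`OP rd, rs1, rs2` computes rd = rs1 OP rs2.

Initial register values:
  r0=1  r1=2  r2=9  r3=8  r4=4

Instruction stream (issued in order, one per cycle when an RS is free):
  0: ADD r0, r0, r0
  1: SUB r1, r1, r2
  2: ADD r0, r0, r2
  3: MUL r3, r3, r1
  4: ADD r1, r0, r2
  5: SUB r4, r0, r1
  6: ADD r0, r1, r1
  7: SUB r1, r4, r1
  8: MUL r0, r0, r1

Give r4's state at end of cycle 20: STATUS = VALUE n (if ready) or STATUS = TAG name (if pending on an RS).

STATUS = VALUE -9

  c1: issue ADD r0<-Add1  regs: r0:Add1,r1:2,r2:9,r3:8,r4:4
  c2: issue SUB r1<-Add2  regs: r0:Add1,r1:Add2,r2:9,r3:8,r4:4
  c3: stall  regs: r0:Add1,r1:Add2,r2:9,r3:8,r4:4
  c4: CDB Add1=2; issue ADD r0<-Add1  regs: r0:Add1,r1:Add2,r2:9,r3:8,r4:4
  c5: CDB Add2=-7; issue MUL r3<-Mul1  regs: r0:Add1,r1:-7,r2:9,r3:Mul1,r4:4
  c6: issue ADD r1<-Add2  regs: r0:Add1,r1:Add2,r2:9,r3:Mul1,r4:4
  c7: CDB Add1=11; issue SUB r4<-Add1  regs: r0:11,r1:Add2,r2:9,r3:Mul1,r4:Add1
  c8: stall  regs: r0:11,r1:Add2,r2:9,r3:Mul1,r4:Add1
  c9: stall  regs: r0:11,r1:Add2,r2:9,r3:Mul1,r4:Add1
  c10: CDB Add2=20; issue ADD r0<-Add2  regs: r0:Add2,r1:20,r2:9,r3:Mul1,r4:Add1
  c11: CDB Mul1=-56; stall  regs: r0:Add2,r1:20,r2:9,r3:-56,r4:Add1
  c12: stall  regs: r0:Add2,r1:20,r2:9,r3:-56,r4:Add1
  c13: CDB Add1=-9; issue SUB r1<-Add1  regs: r0:Add2,r1:Add1,r2:9,r3:-56,r4:-9
  c14: CDB Add2=40; issue MUL r0<-Mul1  regs: r0:Mul1,r1:Add1,r2:9,r3:-56,r4:-9
  c15: -  regs: r0:Mul1,r1:Add1,r2:9,r3:-56,r4:-9
  c16: CDB Add1=-29  regs: r0:Mul1,r1:-29,r2:9,r3:-56,r4:-9
  c17: -  regs: r0:Mul1,r1:-29,r2:9,r3:-56,r4:-9
  c18: -  regs: r0:Mul1,r1:-29,r2:9,r3:-56,r4:-9
  c19: -  regs: r0:Mul1,r1:-29,r2:9,r3:-56,r4:-9
  c20: -  regs: r0:Mul1,r1:-29,r2:9,r3:-56,r4:-9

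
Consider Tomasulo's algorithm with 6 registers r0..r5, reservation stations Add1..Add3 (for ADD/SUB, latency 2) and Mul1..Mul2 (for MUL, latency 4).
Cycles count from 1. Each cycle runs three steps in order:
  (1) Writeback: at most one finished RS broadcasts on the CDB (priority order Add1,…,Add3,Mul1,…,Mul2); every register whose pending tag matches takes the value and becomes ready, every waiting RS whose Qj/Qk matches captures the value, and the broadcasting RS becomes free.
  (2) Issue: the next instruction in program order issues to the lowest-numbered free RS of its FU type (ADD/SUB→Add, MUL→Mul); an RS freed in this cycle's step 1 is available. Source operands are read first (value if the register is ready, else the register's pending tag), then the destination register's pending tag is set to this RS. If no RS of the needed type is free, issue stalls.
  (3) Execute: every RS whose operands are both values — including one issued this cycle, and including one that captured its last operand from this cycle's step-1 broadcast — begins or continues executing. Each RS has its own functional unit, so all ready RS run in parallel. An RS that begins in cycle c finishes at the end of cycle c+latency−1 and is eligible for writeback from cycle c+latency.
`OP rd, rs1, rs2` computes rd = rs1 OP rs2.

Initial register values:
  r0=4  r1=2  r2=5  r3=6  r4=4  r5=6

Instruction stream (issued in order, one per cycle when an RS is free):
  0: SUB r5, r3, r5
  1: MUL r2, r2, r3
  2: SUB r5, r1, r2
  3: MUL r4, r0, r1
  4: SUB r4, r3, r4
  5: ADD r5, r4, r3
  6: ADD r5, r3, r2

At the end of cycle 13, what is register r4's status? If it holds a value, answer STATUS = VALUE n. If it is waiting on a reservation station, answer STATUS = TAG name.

STATUS = VALUE -2

c1: issue SUB r5<-Add1 | r0:4,r1:2,r2:5,r3:6,r4:4,r5:Add1
c2: issue MUL r2<-Mul1 | r0:4,r1:2,r2:Mul1,r3:6,r4:4,r5:Add1
c3: CDB Add1=0; issue SUB r5<-Add1 | r0:4,r1:2,r2:Mul1,r3:6,r4:4,r5:Add1
c4: issue MUL r4<-Mul2 | r0:4,r1:2,r2:Mul1,r3:6,r4:Mul2,r5:Add1
c5: issue SUB r4<-Add2 | r0:4,r1:2,r2:Mul1,r3:6,r4:Add2,r5:Add1
c6: CDB Mul1=30; issue ADD r5<-Add3 | r0:4,r1:2,r2:30,r3:6,r4:Add2,r5:Add3
c7: stall | r0:4,r1:2,r2:30,r3:6,r4:Add2,r5:Add3
c8: CDB Add1=-28; issue ADD r5<-Add1 | r0:4,r1:2,r2:30,r3:6,r4:Add2,r5:Add1
c9: CDB Mul2=8 | r0:4,r1:2,r2:30,r3:6,r4:Add2,r5:Add1
c10: CDB Add1=36 | r0:4,r1:2,r2:30,r3:6,r4:Add2,r5:36
c11: CDB Add2=-2 | r0:4,r1:2,r2:30,r3:6,r4:-2,r5:36
c12: - | r0:4,r1:2,r2:30,r3:6,r4:-2,r5:36
c13: CDB Add3=4 | r0:4,r1:2,r2:30,r3:6,r4:-2,r5:36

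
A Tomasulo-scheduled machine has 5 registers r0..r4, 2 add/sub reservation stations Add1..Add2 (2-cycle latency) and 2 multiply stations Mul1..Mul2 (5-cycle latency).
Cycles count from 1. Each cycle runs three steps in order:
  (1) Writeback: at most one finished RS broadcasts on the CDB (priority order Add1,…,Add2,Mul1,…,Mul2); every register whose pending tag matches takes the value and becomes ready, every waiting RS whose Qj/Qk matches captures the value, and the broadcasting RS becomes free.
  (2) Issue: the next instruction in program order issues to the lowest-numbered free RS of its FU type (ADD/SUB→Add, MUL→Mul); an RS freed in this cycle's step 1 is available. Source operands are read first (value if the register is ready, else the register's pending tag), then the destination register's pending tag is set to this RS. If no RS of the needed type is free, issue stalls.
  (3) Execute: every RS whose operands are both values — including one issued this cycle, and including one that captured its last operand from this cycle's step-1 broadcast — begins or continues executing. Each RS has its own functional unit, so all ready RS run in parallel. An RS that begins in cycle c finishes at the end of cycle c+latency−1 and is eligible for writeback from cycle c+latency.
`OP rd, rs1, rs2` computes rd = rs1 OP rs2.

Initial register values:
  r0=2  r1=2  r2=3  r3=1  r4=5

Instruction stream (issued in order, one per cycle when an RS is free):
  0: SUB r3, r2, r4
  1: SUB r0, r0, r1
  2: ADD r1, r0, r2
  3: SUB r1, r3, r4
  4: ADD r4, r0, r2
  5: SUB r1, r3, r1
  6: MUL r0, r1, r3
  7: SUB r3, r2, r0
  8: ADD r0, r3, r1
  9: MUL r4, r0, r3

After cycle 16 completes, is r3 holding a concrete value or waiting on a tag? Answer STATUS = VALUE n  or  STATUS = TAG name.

c1: issue SUB r3<-Add1 | r0:2,r1:2,r2:3,r3:Add1,r4:5
c2: issue SUB r0<-Add2 | r0:Add2,r1:2,r2:3,r3:Add1,r4:5
c3: CDB Add1=-2; issue ADD r1<-Add1 | r0:Add2,r1:Add1,r2:3,r3:-2,r4:5
c4: CDB Add2=0; issue SUB r1<-Add2 | r0:0,r1:Add2,r2:3,r3:-2,r4:5
c5: stall | r0:0,r1:Add2,r2:3,r3:-2,r4:5
c6: CDB Add1=3; issue ADD r4<-Add1 | r0:0,r1:Add2,r2:3,r3:-2,r4:Add1
c7: CDB Add2=-7; issue SUB r1<-Add2 | r0:0,r1:Add2,r2:3,r3:-2,r4:Add1
c8: CDB Add1=3; issue MUL r0<-Mul1 | r0:Mul1,r1:Add2,r2:3,r3:-2,r4:3
c9: CDB Add2=5; issue SUB r3<-Add1 | r0:Mul1,r1:5,r2:3,r3:Add1,r4:3
c10: issue ADD r0<-Add2 | r0:Add2,r1:5,r2:3,r3:Add1,r4:3
c11: issue MUL r4<-Mul2 | r0:Add2,r1:5,r2:3,r3:Add1,r4:Mul2
c12: - | r0:Add2,r1:5,r2:3,r3:Add1,r4:Mul2
c13: - | r0:Add2,r1:5,r2:3,r3:Add1,r4:Mul2
c14: CDB Mul1=-10 | r0:Add2,r1:5,r2:3,r3:Add1,r4:Mul2
c15: - | r0:Add2,r1:5,r2:3,r3:Add1,r4:Mul2
c16: CDB Add1=13 | r0:Add2,r1:5,r2:3,r3:13,r4:Mul2

STATUS = VALUE 13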